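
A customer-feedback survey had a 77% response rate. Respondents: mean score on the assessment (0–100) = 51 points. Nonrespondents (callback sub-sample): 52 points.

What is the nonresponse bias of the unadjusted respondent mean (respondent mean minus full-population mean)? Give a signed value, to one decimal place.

-0.2

Nonresponse fraction = 1 − 0.77 = 0.23.
Bias = (nonresponse fraction) × (respondent mean − nonrespondent mean)
     = 0.23 × (51 − 52) = 0.23 × -1 = -0.23.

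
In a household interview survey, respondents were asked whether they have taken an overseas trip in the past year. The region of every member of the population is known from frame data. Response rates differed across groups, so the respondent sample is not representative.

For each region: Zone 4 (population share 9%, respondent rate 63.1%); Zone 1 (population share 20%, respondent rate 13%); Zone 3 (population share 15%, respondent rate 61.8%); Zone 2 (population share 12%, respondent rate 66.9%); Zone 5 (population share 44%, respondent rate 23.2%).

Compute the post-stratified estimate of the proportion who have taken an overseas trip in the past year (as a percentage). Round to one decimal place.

Post-stratification weights by population share, not respondent share:
  Zone 4: 0.09 × 63.1 = 5.679
  Zone 1: 0.2 × 13 = 2.6
  Zone 3: 0.15 × 61.8 = 9.27
  Zone 2: 0.12 × 66.9 = 8.028
  Zone 5: 0.44 × 23.2 = 10.208
Post-stratified estimate = 35.785 → 35.8%.

35.8%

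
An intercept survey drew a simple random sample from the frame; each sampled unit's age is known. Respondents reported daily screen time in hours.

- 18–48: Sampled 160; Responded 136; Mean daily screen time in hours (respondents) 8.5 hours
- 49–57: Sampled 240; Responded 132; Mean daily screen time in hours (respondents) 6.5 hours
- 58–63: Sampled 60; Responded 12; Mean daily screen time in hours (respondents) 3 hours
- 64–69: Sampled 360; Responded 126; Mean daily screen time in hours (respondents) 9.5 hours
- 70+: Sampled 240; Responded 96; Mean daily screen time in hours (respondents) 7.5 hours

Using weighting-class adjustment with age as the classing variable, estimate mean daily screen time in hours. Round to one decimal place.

7.8

Response rates by class: 18–48 136/160 = 85%, 49–57 132/240 = 55%, 58–63 12/60 = 20%, 64–69 126/360 = 35%, 70+ 96/240 = 40%.
Inverse-response-rate weighting restores each class to its sampled count, so class totals weight by n_sampled:
  18–48: 160 × 8.5 = 1360
  49–57: 240 × 6.5 = 1560
  58–63: 60 × 3 = 180
  64–69: 360 × 9.5 = 3420
  70+: 240 × 7.5 = 1800
Adjusted estimate = 8320 / 1,060 = 7.84906 → 7.8.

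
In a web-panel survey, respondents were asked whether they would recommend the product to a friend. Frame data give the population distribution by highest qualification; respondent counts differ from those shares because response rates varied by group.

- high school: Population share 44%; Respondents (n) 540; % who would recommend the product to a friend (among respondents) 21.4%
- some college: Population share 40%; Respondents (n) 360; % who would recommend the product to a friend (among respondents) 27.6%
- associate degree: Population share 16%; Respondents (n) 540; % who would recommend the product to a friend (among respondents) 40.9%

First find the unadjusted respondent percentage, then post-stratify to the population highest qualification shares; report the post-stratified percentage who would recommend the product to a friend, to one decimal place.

Unadjusted (pooled respondent) estimate weights by respondent counts:
  (540/1440)×21.4 + (360/1440)×27.6 + (540/1440)×40.9 = 30.2625%
Post-stratified estimate weights by population shares:
  0.44×21.4 + 0.4×27.6 + 0.16×40.9 = 27%

27.0%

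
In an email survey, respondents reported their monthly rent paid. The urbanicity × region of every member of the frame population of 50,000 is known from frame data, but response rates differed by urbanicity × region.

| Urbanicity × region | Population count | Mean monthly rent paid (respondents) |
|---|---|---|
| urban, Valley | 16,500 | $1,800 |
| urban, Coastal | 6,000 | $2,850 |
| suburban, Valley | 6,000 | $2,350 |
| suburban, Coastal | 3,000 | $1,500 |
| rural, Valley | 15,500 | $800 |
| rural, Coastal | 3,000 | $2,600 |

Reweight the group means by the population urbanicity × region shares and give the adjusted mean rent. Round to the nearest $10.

Reweight to the known urbanicity × region distribution:
  urban, Valley: (16,500/50,000) × 1800 = 594
  urban, Coastal: (6,000/50,000) × 2850 = 342
  suburban, Valley: (6,000/50,000) × 2350 = 282
  suburban, Coastal: (3,000/50,000) × 1500 = 90
  rural, Valley: (15,500/50,000) × 800 = 248
  rural, Coastal: (3,000/50,000) × 2600 = 156
Post-stratified estimate = 1712 → $1,710.

$1,710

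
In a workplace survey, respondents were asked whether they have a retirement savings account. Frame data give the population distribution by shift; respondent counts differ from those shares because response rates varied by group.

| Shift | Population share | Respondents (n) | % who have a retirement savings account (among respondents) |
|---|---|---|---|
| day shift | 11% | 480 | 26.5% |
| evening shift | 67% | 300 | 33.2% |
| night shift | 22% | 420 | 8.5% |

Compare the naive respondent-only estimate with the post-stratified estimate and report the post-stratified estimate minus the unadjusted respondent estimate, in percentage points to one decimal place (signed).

Naive respondent-only estimate (weights = respondent counts):
  (480/1200)×26.5 + (300/1200)×33.2 + (420/1200)×8.5 = 21.875%
Post-stratified estimate weights by population shares:
  0.11×26.5 + 0.67×33.2 + 0.22×8.5 = 27.029%
Difference = 27.029 − 21.875 = 5.154 pp.

+5.2 percentage points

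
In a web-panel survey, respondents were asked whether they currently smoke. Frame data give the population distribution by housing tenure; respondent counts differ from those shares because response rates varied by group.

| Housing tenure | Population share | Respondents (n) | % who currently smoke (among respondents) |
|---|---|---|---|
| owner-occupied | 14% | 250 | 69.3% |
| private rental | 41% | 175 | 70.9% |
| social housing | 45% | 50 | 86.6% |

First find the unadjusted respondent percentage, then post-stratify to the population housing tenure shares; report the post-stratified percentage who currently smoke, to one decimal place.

Naive respondent-only estimate (weights = respondent counts):
  (250/475)×69.3 + (175/475)×70.9 + (50/475)×86.6 = 71.7105%
Reweighting by population housing tenure shares:
  0.14×69.3 + 0.41×70.9 + 0.45×86.6 = 77.741%

77.7%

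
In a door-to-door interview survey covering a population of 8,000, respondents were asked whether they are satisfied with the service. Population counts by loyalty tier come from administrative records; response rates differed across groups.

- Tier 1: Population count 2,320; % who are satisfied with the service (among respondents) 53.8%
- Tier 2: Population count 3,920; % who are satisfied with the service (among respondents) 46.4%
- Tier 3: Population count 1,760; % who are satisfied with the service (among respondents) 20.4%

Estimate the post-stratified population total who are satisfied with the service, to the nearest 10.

Estimated count per cell = population count × respondent percentage:
  Tier 1: 2,320 × 53.8% = 1248.16
  Tier 2: 3,920 × 46.4% = 1818.88
  Tier 3: 1,760 × 20.4% = 359.04
Estimated total = 3426.08 → 3,430.

3,430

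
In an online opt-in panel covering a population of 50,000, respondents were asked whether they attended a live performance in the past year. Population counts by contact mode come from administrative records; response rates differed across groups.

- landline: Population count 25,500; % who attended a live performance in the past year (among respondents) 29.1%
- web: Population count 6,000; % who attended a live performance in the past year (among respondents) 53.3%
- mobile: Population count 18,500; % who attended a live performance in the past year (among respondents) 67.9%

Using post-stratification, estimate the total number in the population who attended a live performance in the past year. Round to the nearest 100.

23,200

Each cell contributes its population count × the respondent rate:
  landline: 25,500 × 29.1% = 7420.5
  web: 6,000 × 53.3% = 3198
  mobile: 18,500 × 67.9% = 12561.5
Estimated total = 23,180 → 23,200.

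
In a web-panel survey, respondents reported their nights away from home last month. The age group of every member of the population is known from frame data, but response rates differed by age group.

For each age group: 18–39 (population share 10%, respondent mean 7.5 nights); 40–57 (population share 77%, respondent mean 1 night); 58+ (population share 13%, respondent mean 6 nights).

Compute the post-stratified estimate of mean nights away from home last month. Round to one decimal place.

2.3

Weight each group's respondent value by its population share:
  18–39: 0.1 × 7.5 = 0.75
  40–57: 0.77 × 1 = 0.77
  58+: 0.13 × 6 = 0.78
Post-stratified estimate = 2.3 → 2.3.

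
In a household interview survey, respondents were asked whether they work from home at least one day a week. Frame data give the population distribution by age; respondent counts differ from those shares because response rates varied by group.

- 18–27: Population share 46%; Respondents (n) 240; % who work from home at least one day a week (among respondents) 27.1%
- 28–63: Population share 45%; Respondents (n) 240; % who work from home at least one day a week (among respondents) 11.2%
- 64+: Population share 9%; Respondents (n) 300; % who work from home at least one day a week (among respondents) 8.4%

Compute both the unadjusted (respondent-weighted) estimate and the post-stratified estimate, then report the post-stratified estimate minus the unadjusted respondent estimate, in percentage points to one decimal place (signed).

Unadjusted (pooled respondent) estimate weights by respondent counts:
  (240/780)×27.1 + (240/780)×11.2 + (300/780)×8.4 = 15.0154%
Reweighting by population age shares:
  0.46×27.1 + 0.45×11.2 + 0.09×8.4 = 18.262%
Difference = 18.262 − 15.0154 = 3.2466 pp.

+3.2 percentage points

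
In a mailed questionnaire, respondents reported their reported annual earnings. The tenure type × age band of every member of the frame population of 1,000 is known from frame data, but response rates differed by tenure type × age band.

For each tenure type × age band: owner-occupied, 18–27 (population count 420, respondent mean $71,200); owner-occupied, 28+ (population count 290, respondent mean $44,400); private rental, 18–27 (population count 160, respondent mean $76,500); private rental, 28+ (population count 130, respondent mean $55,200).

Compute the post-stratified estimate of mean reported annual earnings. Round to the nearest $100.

Reweight to the known tenure type × age band distribution:
  owner-occupied, 18–27: (420/1,000) × 71,200 = 29,904
  owner-occupied, 28+: (290/1,000) × 44,400 = 12,876
  private rental, 18–27: (160/1,000) × 76,500 = 12,240
  private rental, 28+: (130/1,000) × 55,200 = 7176
Post-stratified estimate = 62,196 → $62,200.

$62,200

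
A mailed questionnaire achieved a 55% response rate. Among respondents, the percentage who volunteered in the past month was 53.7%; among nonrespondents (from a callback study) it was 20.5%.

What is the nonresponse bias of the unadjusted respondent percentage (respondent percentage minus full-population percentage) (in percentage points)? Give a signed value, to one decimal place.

+14.9 percentage points

Nonresponse fraction = 1 − 0.55 = 0.45.
Bias = (nonresponse fraction) × (respondent percentage − nonrespondent percentage)
     = 0.45 × (53.7 − 20.5) = 0.45 × 33.2 = 14.94.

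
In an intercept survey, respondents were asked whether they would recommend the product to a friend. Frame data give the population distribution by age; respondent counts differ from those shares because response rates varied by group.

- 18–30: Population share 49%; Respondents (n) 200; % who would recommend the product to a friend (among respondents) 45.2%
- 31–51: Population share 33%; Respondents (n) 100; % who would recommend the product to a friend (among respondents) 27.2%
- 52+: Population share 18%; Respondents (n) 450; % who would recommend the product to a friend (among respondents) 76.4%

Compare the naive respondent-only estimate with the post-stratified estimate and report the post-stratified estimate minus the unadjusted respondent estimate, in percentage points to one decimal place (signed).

Without adjustment, the pooled respondent share is:
  (200/750)×45.2 + (100/750)×27.2 + (450/750)×76.4 = 61.52%
Post-stratifying to population shares instead:
  0.49×45.2 + 0.33×27.2 + 0.18×76.4 = 44.876%
Difference = 44.876 − 61.52 = -16.644 pp.

-16.6 percentage points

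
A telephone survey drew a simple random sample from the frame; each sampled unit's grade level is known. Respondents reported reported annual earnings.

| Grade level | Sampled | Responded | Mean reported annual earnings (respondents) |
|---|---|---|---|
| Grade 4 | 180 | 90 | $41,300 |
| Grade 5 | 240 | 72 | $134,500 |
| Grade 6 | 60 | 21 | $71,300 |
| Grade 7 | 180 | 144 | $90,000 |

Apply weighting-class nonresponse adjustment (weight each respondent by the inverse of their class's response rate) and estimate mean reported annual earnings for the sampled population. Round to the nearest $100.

Response rates by class: Grade 4 90/180 = 50%, Grade 5 72/240 = 30%, Grade 6 21/60 = 35%, Grade 7 144/180 = 80%.
Each respondent's weight = sampled/responded in their class; summing within a class gives n_sampled, so:
  Grade 4: 180 × 41,300 = 7,434,000
  Grade 5: 240 × 134,500 = 32,280,000
  Grade 6: 60 × 71,300 = 4,278,000
  Grade 7: 180 × 90,000 = 16,200,000
Adjusted estimate = 60,192,000 / 660 = 91,200 → $91,200.

$91,200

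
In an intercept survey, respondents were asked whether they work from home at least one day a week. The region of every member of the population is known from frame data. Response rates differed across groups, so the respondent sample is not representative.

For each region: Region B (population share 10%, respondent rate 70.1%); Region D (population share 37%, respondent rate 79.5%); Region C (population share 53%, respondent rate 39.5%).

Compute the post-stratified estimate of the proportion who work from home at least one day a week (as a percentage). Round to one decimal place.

Reweight to the known region distribution:
  Region B: 0.1 × 70.1 = 7.01
  Region D: 0.37 × 79.5 = 29.415
  Region C: 0.53 × 39.5 = 20.935
Post-stratified estimate = 57.36 → 57.4%.

57.4%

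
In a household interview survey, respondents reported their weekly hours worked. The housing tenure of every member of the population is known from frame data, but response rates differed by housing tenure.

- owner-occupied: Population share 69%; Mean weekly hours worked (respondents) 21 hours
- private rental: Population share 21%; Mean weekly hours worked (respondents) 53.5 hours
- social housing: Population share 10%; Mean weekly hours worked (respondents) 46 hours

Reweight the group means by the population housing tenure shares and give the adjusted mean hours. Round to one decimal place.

Each cell contributes population-share × respondent value:
  owner-occupied: 0.69 × 21 = 14.49
  private rental: 0.21 × 53.5 = 11.235
  social housing: 0.1 × 46 = 4.6
Post-stratified estimate = 30.325 → 30.3.

30.3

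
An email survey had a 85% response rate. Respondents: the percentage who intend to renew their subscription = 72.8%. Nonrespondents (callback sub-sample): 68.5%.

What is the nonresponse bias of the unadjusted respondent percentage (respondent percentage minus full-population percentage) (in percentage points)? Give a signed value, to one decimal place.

Nonresponse fraction = 1 − 0.85 = 0.15.
Bias = (nonresponse fraction) × (respondent percentage − nonrespondent percentage)
     = 0.15 × (72.8 − 68.5) = 0.15 × 4.3 = 0.645.

+0.6 percentage points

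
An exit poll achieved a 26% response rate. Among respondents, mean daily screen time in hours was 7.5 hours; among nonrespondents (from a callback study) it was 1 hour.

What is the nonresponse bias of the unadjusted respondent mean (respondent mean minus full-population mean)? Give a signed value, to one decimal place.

+4.8

Nonresponse fraction = 1 − 0.26 = 0.74.
Bias = (nonresponse fraction) × (respondent mean − nonrespondent mean)
     = 0.74 × (7.5 − 1) = 0.74 × 6.5 = 4.81.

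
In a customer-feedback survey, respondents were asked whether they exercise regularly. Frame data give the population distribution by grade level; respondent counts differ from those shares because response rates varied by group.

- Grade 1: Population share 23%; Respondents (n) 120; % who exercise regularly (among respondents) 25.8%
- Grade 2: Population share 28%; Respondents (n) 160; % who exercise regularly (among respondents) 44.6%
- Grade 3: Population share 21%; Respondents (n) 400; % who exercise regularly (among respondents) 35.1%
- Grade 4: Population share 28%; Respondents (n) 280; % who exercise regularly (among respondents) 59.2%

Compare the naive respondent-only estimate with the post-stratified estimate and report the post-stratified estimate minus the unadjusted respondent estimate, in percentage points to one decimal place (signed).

-0.2 percentage points

Without adjustment, the pooled respondent share is:
  (120/960)×25.8 + (160/960)×44.6 + (400/960)×35.1 + (280/960)×59.2 = 42.55%
Reweighting by population grade level shares:
  0.23×25.8 + 0.28×44.6 + 0.21×35.1 + 0.28×59.2 = 42.369%
Difference = 42.369 − 42.55 = -0.181 pp.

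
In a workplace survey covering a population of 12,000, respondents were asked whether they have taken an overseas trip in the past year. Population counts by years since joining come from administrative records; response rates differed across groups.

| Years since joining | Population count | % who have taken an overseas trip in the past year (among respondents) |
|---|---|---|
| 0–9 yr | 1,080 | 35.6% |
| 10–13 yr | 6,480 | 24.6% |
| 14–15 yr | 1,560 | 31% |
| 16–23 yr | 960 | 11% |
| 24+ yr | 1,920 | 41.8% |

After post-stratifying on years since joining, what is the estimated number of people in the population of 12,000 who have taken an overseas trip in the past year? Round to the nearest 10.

3,370

Estimated count per cell = population count × respondent percentage:
  0–9 yr: 1,080 × 35.6% = 384.48
  10–13 yr: 6,480 × 24.6% = 1594.08
  14–15 yr: 1,560 × 31% = 483.6
  16–23 yr: 960 × 11% = 105.6
  24+ yr: 1,920 × 41.8% = 802.56
Estimated total = 3370.32 → 3,370.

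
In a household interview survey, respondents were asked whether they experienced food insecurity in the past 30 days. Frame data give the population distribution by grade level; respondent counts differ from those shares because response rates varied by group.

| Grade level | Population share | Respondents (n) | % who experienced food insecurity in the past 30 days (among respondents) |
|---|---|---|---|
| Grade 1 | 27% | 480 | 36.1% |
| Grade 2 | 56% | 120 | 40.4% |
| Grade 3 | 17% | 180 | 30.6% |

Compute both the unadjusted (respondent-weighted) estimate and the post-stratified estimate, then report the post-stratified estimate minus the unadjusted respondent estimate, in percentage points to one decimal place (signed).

+2.1 percentage points

Without adjustment, the pooled respondent share is:
  (480/780)×36.1 + (120/780)×40.4 + (180/780)×30.6 = 35.4923%
Post-stratifying to population shares instead:
  0.27×36.1 + 0.56×40.4 + 0.17×30.6 = 37.573%
Difference = 37.573 − 35.4923 = 2.0807 pp.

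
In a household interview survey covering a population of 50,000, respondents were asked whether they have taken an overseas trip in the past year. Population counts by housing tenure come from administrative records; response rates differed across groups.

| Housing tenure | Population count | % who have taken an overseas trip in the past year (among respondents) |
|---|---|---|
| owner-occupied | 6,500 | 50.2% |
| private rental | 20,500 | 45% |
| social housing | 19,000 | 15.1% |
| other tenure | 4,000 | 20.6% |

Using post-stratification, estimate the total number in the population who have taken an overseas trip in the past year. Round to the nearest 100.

16,200

Estimated count per cell = population count × respondent percentage:
  owner-occupied: 6,500 × 50.2% = 3263
  private rental: 20,500 × 45% = 9225
  social housing: 19,000 × 15.1% = 2869
  other tenure: 4,000 × 20.6% = 824
Estimated total = 16,181 → 16,200.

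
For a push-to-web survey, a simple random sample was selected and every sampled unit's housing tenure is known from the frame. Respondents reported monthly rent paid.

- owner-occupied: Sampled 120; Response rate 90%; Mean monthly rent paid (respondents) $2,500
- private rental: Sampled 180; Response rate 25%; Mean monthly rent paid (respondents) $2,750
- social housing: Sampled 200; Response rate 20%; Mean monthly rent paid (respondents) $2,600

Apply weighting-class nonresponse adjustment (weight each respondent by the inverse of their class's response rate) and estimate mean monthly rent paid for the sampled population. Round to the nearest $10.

$2,630

Each respondent's weight = sampled/responded in their class; summing within a class gives n_sampled, so:
  owner-occupied: 120 × 2500 = 300,000
  private rental: 180 × 2750 = 495,000
  social housing: 200 × 2600 = 520,000
Adjusted estimate = 1,315,000 / 500 = 2630 → $2,630.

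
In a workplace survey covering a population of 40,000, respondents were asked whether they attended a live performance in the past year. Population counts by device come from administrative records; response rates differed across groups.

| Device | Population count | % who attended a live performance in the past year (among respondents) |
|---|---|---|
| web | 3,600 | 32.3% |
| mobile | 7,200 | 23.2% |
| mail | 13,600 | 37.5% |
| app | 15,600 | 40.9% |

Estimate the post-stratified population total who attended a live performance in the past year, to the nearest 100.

Estimated count per cell = population count × respondent percentage:
  web: 3,600 × 32.3% = 1162.8
  mobile: 7,200 × 23.2% = 1670.4
  mail: 13,600 × 37.5% = 5100
  app: 15,600 × 40.9% = 6380.4
Estimated total = 14313.6 → 14,300.

14,300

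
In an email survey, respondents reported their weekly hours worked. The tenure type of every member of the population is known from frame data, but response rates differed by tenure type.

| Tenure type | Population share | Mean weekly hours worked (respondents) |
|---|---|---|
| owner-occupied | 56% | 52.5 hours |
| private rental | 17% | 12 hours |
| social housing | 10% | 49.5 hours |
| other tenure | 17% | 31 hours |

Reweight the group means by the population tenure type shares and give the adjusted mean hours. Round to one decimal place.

Each cell contributes population-share × respondent value:
  owner-occupied: 0.56 × 52.5 = 29.4
  private rental: 0.17 × 12 = 2.04
  social housing: 0.1 × 49.5 = 4.95
  other tenure: 0.17 × 31 = 5.27
Post-stratified estimate = 41.66 → 41.7.

41.7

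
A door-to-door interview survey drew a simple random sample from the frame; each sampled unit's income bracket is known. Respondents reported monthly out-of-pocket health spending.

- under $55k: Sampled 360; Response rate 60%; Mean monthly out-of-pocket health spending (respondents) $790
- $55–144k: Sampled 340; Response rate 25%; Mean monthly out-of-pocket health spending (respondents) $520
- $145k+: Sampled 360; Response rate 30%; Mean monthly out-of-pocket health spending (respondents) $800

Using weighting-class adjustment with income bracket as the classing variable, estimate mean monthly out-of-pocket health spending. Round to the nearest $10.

With weight = n_sampled/n_responded per class, the weighted class total is n_sampled:
  under $55k: 360 × 790 = 284,400
  $55–144k: 340 × 520 = 176,800
  $145k+: 360 × 800 = 288,000
Adjusted estimate = 749,200 / 1,060 = 706.792 → $710.

$710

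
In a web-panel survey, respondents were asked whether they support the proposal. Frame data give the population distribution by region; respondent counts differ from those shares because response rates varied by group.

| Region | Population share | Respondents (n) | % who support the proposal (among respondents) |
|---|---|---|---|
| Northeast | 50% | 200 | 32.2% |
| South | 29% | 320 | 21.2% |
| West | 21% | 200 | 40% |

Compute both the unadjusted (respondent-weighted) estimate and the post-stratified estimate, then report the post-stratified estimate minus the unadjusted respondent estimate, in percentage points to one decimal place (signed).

+1.2 percentage points

Naive respondent-only estimate (weights = respondent counts):
  (200/720)×32.2 + (320/720)×21.2 + (200/720)×40 = 29.4778%
Post-stratified estimate weights by population shares:
  0.5×32.2 + 0.29×21.2 + 0.21×40 = 30.648%
Difference = 30.648 − 29.4778 = 1.1702 pp.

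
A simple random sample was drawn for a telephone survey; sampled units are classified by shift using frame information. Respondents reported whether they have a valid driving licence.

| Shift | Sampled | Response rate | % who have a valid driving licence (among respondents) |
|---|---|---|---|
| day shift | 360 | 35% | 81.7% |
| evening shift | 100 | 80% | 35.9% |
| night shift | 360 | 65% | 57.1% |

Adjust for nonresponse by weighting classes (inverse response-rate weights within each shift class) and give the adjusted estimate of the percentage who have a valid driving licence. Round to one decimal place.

Each respondent's weight = sampled/responded in their class; summing within a class gives n_sampled, so:
  day shift: 360 × 81.7 = 29,412
  evening shift: 100 × 35.9 = 3590
  night shift: 360 × 57.1 = 20,556
Adjusted estimate = 53,558 / 820 = 65.3146 → 65.3%.

65.3%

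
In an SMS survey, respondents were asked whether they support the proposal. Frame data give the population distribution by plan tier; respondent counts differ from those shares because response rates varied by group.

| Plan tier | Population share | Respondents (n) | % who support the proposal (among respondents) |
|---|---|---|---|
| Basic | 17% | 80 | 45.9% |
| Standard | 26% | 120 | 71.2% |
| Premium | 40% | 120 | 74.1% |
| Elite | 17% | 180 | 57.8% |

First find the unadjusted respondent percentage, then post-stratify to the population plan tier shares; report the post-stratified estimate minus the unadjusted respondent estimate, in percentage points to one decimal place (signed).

Naive respondent-only estimate (weights = respondent counts):
  (80/500)×45.9 + (120/500)×71.2 + (120/500)×74.1 + (180/500)×57.8 = 63.024%
Post-stratifying to population shares instead:
  0.17×45.9 + 0.26×71.2 + 0.4×74.1 + 0.17×57.8 = 65.781%
Difference = 65.781 − 63.024 = 2.757 pp.

+2.8 percentage points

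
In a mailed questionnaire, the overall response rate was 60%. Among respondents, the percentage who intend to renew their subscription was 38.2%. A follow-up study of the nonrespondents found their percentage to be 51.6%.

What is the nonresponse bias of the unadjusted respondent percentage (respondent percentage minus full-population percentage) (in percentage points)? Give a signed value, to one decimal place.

-5.4 percentage points

Nonresponse fraction = 1 − 0.6 = 0.4.
Bias = (nonresponse fraction) × (respondent percentage − nonrespondent percentage)
     = 0.4 × (38.2 − 51.6) = 0.4 × -13.4 = -5.36.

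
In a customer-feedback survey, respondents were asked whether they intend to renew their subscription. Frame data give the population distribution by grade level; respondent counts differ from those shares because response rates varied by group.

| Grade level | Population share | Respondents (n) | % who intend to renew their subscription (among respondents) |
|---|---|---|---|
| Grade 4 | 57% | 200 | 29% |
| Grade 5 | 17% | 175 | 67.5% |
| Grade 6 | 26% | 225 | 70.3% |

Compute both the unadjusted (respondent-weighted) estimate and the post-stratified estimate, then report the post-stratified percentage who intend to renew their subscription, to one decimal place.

46.3%

Without adjustment, the pooled respondent share is:
  (200/600)×29 + (175/600)×67.5 + (225/600)×70.3 = 55.7167%
Post-stratifying to population shares instead:
  0.57×29 + 0.17×67.5 + 0.26×70.3 = 46.283%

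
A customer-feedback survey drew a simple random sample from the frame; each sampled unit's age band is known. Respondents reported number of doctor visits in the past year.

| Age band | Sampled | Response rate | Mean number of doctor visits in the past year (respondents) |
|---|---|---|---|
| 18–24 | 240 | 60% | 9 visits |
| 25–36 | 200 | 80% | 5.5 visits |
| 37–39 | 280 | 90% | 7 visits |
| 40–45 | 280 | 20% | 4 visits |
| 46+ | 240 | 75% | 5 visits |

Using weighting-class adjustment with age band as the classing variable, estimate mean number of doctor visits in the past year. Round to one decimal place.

6.1

Inverse-response-rate weighting restores each class to its sampled count, so class totals weight by n_sampled:
  18–24: 240 × 9 = 2160
  25–36: 200 × 5.5 = 1100
  37–39: 280 × 7 = 1960
  40–45: 280 × 4 = 1120
  46+: 240 × 5 = 1200
Adjusted estimate = 7540 / 1,240 = 6.08064 → 6.1.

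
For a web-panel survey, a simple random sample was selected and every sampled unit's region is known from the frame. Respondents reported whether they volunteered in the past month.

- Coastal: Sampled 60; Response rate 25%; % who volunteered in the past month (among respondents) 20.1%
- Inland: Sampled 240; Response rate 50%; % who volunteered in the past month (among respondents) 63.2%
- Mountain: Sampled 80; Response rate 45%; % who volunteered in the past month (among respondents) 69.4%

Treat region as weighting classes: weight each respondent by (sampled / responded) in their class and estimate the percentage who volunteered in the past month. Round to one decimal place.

57.7%

With weight = n_sampled/n_responded per class, the weighted class total is n_sampled:
  Coastal: 60 × 20.1 = 1206
  Inland: 240 × 63.2 = 15,168
  Mountain: 80 × 69.4 = 5552
Adjusted estimate = 21,926 / 380 = 57.7 → 57.7%.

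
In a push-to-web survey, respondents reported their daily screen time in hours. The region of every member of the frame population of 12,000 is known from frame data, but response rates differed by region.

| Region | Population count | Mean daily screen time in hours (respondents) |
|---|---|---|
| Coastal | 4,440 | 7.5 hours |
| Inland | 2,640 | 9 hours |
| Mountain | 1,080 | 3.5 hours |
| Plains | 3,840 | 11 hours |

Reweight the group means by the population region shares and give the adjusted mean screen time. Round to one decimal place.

Each cell contributes population-share × respondent value:
  Coastal: (4,440/12,000) × 7.5 = 2.775
  Inland: (2,640/12,000) × 9 = 1.98
  Mountain: (1,080/12,000) × 3.5 = 0.315
  Plains: (3,840/12,000) × 11 = 3.52
Post-stratified estimate = 8.59 → 8.6.

8.6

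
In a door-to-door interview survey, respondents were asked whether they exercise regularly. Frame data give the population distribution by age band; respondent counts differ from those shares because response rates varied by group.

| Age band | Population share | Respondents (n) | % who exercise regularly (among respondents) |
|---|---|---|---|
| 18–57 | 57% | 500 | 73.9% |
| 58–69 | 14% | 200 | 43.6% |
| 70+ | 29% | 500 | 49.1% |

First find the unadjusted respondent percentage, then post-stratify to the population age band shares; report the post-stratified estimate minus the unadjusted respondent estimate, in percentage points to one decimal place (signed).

+3.9 percentage points

Without adjustment, the pooled respondent share is:
  (500/1200)×73.9 + (200/1200)×43.6 + (500/1200)×49.1 = 58.5167%
Reweighting by population age band shares:
  0.57×73.9 + 0.14×43.6 + 0.29×49.1 = 62.466%
Difference = 62.466 − 58.5167 = 3.9493 pp.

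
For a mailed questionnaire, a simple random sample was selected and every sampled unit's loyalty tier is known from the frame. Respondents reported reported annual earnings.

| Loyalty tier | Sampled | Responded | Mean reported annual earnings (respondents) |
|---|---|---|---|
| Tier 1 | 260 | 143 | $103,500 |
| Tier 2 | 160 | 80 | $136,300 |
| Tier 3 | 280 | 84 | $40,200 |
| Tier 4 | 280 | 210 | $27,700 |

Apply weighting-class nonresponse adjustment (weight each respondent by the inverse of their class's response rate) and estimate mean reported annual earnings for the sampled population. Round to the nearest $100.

Class response rates: Tier 1 143/260 = 55%, Tier 2 80/160 = 50%, Tier 3 84/280 = 30%, Tier 4 210/280 = 75%.
With weight = n_sampled/n_responded per class, the weighted class total is n_sampled:
  Tier 1: 260 × 103,500 = 26,910,000
  Tier 2: 160 × 136,300 = 21,808,000
  Tier 3: 280 × 40,200 = 11,256,000
  Tier 4: 280 × 27,700 = 7,756,000
Adjusted estimate = 67,730,000 / 980 = 69112.2 → $69,100.

$69,100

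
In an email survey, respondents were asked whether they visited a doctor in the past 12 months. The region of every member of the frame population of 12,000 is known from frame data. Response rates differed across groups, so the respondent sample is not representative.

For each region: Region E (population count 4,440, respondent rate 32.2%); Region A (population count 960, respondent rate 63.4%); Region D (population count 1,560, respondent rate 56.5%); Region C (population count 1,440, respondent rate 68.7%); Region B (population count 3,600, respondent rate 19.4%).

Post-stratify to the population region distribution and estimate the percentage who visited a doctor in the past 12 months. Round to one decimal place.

Weight each group's respondent value by its population share:
  Region E: (4,440/12,000) × 32.2 = 11.914
  Region A: (960/12,000) × 63.4 = 5.072
  Region D: (1,560/12,000) × 56.5 = 7.345
  Region C: (1,440/12,000) × 68.7 = 8.244
  Region B: (3,600/12,000) × 19.4 = 5.82
Post-stratified estimate = 38.395 → 38.4%.

38.4%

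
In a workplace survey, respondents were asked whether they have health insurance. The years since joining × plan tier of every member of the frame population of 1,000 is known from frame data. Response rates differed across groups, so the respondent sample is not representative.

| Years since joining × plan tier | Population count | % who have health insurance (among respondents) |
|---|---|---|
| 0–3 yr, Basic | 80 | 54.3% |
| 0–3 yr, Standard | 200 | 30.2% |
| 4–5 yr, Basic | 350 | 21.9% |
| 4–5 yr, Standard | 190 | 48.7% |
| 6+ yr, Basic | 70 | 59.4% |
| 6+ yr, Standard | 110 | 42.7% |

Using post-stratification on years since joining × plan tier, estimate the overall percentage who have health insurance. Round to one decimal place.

36.2%

Weight each group's respondent value by its population share:
  0–3 yr, Basic: (80/1,000) × 54.3 = 4.344
  0–3 yr, Standard: (200/1,000) × 30.2 = 6.04
  4–5 yr, Basic: (350/1,000) × 21.9 = 7.665
  4–5 yr, Standard: (190/1,000) × 48.7 = 9.253
  6+ yr, Basic: (70/1,000) × 59.4 = 4.158
  6+ yr, Standard: (110/1,000) × 42.7 = 4.697
Post-stratified estimate = 36.157 → 36.2%.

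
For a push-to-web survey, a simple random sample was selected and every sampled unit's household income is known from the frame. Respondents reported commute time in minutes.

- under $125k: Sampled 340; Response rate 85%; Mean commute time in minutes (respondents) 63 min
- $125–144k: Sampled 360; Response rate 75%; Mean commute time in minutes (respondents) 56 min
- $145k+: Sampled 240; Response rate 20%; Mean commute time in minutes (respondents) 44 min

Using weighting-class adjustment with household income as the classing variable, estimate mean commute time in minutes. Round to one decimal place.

55.5

With weight = n_sampled/n_responded per class, the weighted class total is n_sampled:
  under $125k: 340 × 63 = 21,420
  $125–144k: 360 × 56 = 20,160
  $145k+: 240 × 44 = 10,560
Adjusted estimate = 52,140 / 940 = 55.4681 → 55.5.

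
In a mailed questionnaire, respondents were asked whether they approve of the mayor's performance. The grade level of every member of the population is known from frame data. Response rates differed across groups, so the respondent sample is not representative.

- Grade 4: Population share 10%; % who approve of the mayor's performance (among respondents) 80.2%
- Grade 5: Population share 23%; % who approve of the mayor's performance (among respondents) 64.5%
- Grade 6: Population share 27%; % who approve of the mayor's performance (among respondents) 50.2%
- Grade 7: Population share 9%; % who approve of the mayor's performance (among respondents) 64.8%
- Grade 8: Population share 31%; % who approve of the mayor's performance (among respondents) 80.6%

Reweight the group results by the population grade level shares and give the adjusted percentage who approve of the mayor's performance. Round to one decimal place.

67.2%

Post-stratification weights by population share, not respondent share:
  Grade 4: 0.1 × 80.2 = 8.02
  Grade 5: 0.23 × 64.5 = 14.835
  Grade 6: 0.27 × 50.2 = 13.554
  Grade 7: 0.09 × 64.8 = 5.832
  Grade 8: 0.31 × 80.6 = 24.986
Post-stratified estimate = 67.227 → 67.2%.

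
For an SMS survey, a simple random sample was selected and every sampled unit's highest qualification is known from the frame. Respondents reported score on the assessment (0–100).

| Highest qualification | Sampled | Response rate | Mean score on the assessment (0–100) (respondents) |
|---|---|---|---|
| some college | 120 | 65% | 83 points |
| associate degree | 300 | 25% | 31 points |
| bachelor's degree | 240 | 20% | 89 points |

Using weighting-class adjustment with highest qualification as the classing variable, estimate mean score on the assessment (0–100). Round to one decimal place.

61.5

Each respondent's weight = sampled/responded in their class; summing within a class gives n_sampled, so:
  some college: 120 × 83 = 9960
  associate degree: 300 × 31 = 9300
  bachelor's degree: 240 × 89 = 21,360
Adjusted estimate = 40,620 / 660 = 61.5455 → 61.5.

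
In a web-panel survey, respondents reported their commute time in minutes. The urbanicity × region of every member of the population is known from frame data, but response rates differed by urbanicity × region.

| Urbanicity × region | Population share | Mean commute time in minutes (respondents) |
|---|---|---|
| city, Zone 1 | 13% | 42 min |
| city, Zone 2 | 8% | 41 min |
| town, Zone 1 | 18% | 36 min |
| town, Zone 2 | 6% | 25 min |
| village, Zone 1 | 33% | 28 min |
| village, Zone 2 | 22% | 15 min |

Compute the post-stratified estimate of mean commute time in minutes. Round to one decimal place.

Post-stratification weights by population share, not respondent share:
  city, Zone 1: 0.13 × 42 = 5.46
  city, Zone 2: 0.08 × 41 = 3.28
  town, Zone 1: 0.18 × 36 = 6.48
  town, Zone 2: 0.06 × 25 = 1.5
  village, Zone 1: 0.33 × 28 = 9.24
  village, Zone 2: 0.22 × 15 = 3.3
Post-stratified estimate = 29.26 → 29.3.

29.3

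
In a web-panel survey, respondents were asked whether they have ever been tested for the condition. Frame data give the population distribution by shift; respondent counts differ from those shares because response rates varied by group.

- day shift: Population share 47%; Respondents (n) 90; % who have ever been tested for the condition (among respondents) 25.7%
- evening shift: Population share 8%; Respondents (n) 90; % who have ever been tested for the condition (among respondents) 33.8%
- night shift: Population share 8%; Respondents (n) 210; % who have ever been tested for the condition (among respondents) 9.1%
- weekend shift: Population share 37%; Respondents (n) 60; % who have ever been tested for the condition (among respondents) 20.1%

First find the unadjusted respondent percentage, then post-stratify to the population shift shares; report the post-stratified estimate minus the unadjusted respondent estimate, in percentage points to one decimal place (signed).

Without adjustment, the pooled respondent share is:
  (90/450)×25.7 + (90/450)×33.8 + (210/450)×9.1 + (60/450)×20.1 = 18.8267%
Post-stratifying to population shares instead:
  0.47×25.7 + 0.08×33.8 + 0.08×9.1 + 0.37×20.1 = 22.948%
Difference = 22.948 − 18.8267 = 4.1213 pp.

+4.1 percentage points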